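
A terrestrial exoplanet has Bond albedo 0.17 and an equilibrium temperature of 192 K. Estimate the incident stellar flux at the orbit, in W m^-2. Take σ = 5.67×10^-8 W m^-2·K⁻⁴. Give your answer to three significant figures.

371 W m^-2

From S(1−α)/4 = σT⁴: S = 4σT⁴/(1−α).
The emitted flux is σT⁴ = 77.05 W m^-2.
So S = 4×77.05/(1−0.17) = 371.3 W m^-2.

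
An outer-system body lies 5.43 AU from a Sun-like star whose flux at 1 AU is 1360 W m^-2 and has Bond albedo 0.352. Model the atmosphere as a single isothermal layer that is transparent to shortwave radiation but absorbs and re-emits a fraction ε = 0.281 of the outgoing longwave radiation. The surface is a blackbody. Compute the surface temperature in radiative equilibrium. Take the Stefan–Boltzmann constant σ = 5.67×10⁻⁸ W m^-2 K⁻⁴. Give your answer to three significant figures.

By the inverse-square law, S = 1360/5.43² = 46.13 W m^-2.
Effective emission temperature (TOA balance): σT_e⁴ = S(1−α)/4 = 7.472 W m^-2 → T_e = 107.1 K.
For a single slab of emissivity ε, T_s⁴ = 2T_e⁴/(2−ε); thus T_s = 107.1·(1.163)^(1/4) = 111.3 K.

111 kelvin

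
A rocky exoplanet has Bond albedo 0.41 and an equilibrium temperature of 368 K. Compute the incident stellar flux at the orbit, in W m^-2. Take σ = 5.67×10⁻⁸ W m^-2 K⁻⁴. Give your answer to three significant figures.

From S(1−α)/4 = σT⁴: S = 4σT⁴/(1−α).
The emitted flux is σT⁴ = 1040 W m^-2.
So S = 4×1040/(1−0.41) = 7050 W m^-2.

7050 W m^-2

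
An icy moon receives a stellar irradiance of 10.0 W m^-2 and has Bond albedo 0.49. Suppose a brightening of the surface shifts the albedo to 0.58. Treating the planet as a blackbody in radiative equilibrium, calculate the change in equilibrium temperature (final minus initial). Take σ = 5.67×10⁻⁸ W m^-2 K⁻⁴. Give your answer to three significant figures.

-3.26 kelvin

With α = 0.49, T₁ = 68.86 K.
After:  T₂ = [10.00·0.42/(4σ)]^(1/4) = 65.60 K.
ΔT = T₂ − T₁ = -3.263 K.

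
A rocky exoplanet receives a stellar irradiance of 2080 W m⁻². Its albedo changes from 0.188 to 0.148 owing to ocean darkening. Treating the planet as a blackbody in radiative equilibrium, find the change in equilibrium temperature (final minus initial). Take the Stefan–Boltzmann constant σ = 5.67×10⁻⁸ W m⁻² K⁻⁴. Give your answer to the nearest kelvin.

4 K

With α = 0.188, T₁ = 293.8 K.
With α = 0.148, T₂ = 297.3 K.
Change: 297.3 − 293.8 = 3.553 K.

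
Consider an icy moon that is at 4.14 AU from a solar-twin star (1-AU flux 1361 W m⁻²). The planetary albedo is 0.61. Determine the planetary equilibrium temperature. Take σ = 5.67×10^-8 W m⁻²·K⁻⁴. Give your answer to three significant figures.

108 K

Flux at the orbit: S = 1361/(4.14)² = 79.41 W m⁻².
Absorbed flux (global mean): S(1−α)/4 = 79.41·0.39/4 = 7.742 W m⁻².
Set σT⁴ = 7.742 → T = (7.742/σ)^(1/4) = 108.1 K.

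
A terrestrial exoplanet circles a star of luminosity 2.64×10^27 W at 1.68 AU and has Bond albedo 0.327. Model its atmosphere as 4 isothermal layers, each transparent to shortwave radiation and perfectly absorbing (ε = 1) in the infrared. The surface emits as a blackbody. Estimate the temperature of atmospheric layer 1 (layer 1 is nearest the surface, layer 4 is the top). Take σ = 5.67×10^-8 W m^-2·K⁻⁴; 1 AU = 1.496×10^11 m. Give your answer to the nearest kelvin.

446 K

d = 1.68 × 1.496×10^11 m = 2.513×10^11 m.
Flux at the orbit: S = L/(4πd²) = 2.64×10^27/(4π·(2.51×10^11)²) = 3326 W m^-2.
The effective emission temperature is T_e = [S(1−α)/(4σ)]^¼ = 315.2 K.
The net upward flux σT_e⁴ is constant between every pair of levels, so T_k⁴ = (N+1−k)T_e⁴.
T_1 = (4)^(1/4)·315.2 = 445.7 K.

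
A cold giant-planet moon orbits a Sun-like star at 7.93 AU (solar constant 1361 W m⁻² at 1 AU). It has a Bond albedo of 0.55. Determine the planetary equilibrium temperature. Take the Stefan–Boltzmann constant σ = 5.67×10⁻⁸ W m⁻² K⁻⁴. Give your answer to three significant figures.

81.0 K

Irradiance scales as 1/d², so S = 1361 W m⁻² × (1/7.93)² = 21.64 W m⁻².
The planet absorbs (1−α)S over its disc πR² and re-emits over 4πR², so the mean absorbed flux is (1−0.55)·21.64/4 = 2.435 W m⁻².
Balancing against σT⁴: T = (2.435/5.67×10⁻⁸)^(1/4) = 80.95 K.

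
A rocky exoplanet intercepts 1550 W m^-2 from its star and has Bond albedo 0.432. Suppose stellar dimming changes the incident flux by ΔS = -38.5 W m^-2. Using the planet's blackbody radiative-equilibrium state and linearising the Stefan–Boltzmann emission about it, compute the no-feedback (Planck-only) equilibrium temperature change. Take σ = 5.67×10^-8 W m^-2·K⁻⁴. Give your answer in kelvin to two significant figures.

-1.5 K

The baseline emission temperature is T_e = 249.6 K.
TOA radiative forcing: ΔF = (1−α)ΔS/4 = 0.568·(-38.5)/4 = -5.467 W m^-2.
Linearising σT⁴ gives d(σT⁴)/dT = 4σT_e³ = 3.527 W m^-2 per K.
So ΔT₀ = -5.467/3.527 = -1.55 K.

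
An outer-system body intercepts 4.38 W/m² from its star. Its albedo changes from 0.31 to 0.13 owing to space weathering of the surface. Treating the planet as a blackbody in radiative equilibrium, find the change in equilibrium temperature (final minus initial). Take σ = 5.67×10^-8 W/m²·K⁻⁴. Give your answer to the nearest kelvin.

4 K

Initial: T₁ = [S(1−0.31)/(4σ)]^(1/4) = 60.42 K.
Final:   T₂ = [S(1−0.13)/(4σ)]^(1/4) = 64.02 K.
ΔT = T₂ − T₁ = 3.605 K.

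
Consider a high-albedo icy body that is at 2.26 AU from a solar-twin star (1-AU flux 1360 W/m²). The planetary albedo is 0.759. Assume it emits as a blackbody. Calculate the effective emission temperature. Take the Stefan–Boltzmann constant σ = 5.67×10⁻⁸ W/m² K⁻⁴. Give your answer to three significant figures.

130 K

Irradiance scales as 1/d², so S = 1360 W/m² × (1/2.26)² = 266.3 W/m².
The planet absorbs (1−α)S over its disc πR² and re-emits over 4πR², so the mean absorbed flux is (1−0.759)·266.3/4 = 16.04 W/m².
Balancing against σT⁴: T = (16.04/5.67×10⁻⁸)^(1/4) = 129.7 K.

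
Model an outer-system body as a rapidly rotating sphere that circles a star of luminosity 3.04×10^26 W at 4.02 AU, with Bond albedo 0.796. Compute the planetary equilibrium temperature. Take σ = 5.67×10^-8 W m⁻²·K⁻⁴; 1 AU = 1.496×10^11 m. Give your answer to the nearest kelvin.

88 kelvin

d = 4.02 × 1.496×10^11 m = 6.014×10^11 m.
Spreading L over a sphere of radius d: S = 3.04×10^26/(4π·6.01×10^11²) = 66.89 W m⁻².
Absorbed flux (global mean): S(1−α)/4 = 66.89·0.204/4 = 3.411 W m⁻².
Balancing against σT⁴: T = (3.411/5.67×10⁻⁸)^(1/4) = 88.07 K.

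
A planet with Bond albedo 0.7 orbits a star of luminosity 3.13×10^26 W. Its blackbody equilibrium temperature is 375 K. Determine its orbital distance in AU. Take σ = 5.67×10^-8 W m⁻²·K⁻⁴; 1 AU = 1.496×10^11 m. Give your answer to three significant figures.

0.273 AU

Energy balance gives S = 4σT⁴/(1−α) = 14950 W m⁻².
Then d = [L/(4πS)]^(1/2) = 4.082×10^10 m, i.e. 0.2728 AU.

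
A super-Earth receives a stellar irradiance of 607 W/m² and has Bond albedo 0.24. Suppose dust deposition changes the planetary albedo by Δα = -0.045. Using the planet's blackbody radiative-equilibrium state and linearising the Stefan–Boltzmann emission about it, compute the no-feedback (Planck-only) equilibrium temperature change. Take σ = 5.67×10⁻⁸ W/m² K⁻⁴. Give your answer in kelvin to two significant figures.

3.1 K

Unperturbed T_e = [607.0·(1−0.24)/(4σ)]^¼ = 212.4 K.
The change in absorbed flux is Δ[S(1−α)/4] = −SΔα/4 = 6.829 W/m².
Linearising σT⁴ gives d(σT⁴)/dT = 4σT_e³ = 2.172 W/m² per K.
So ΔT₀ = 6.829/2.172 = 3.14 K.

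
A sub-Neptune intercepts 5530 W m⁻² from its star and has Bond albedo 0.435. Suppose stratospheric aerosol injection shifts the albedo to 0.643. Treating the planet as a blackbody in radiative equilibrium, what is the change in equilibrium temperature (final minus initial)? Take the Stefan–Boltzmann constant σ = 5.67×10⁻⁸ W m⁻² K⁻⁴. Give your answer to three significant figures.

-37.1 K

With α = 0.435, T₁ = 342.6 K.
With α = 0.643, T₂ = 305.4 K.
Change: 305.4 − 342.6 = -37.15 K.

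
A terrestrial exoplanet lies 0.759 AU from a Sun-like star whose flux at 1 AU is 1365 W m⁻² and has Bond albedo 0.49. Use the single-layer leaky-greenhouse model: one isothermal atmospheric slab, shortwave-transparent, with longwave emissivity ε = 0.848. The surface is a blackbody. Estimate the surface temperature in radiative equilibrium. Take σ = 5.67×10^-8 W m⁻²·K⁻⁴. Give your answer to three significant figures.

310 K

Irradiance scales as 1/d², so S = 1365 W m⁻² × (1/0.759)² = 2369 W m⁻².
Effective emission temperature (TOA balance): σT_e⁴ = S(1−α)/4 = 302.1 W m⁻² → T_e = 270.2 K.
The surface balance (absorbed SW + ε·downward IR = σT_s⁴) with T_a⁴ = T_s⁴/2 reduces to T_s = T_e·[2/(2−ε)]^¼ = 310.1 K.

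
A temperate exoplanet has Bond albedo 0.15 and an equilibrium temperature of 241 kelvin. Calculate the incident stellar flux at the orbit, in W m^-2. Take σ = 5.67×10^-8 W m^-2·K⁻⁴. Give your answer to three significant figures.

900 W m^-2

From S(1−α)/4 = σT⁴: S = 4σT⁴/(1−α).
The emitted flux is σT⁴ = 191.3 W m^-2.
So S = 4×191.3/(1−0.15) = 900.1 W m^-2.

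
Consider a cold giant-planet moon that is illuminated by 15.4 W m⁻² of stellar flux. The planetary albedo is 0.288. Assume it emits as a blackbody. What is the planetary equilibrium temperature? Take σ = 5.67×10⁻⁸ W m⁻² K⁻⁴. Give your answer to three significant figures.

83.4 K

The planet absorbs (1−α)S over its disc πR² and re-emits over 4πR², so the mean absorbed flux is (1−0.288)·15.40/4 = 2.741 W m⁻².
Balancing against σT⁴: T = (2.741/5.67×10⁻⁸)^(1/4) = 83.39 K.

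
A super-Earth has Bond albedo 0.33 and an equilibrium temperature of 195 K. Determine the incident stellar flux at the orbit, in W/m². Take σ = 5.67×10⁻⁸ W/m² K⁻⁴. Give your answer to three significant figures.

From S(1−α)/4 = σT⁴: S = 4σT⁴/(1−α).
The emitted flux is σT⁴ = 81.98 W/m².
S = 4·81.98/0.67 = 489.4 W/m².

489 W/m²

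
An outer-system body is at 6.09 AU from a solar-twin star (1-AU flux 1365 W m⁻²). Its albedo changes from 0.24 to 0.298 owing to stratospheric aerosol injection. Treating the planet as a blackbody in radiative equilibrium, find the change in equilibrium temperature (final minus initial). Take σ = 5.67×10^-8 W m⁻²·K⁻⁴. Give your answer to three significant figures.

By the inverse-square law, S = 1365/6.09² = 36.80 W m⁻².
Initial: T₁ = [S(1−0.24)/(4σ)]^(1/4) = 105.4 K.
After:  T₂ = [36.80·0.702/(4σ)]^(1/4) = 103.3 K.
Change: 103.3 − 105.4 = -2.071 K.

-2.07 K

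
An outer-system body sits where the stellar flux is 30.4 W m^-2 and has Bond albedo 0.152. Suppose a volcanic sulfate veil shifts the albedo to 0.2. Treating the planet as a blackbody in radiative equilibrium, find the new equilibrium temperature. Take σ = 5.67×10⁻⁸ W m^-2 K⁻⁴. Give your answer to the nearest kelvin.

102 kelvin

With the new albedo, S(1−α₂)/4 = 6.080 W m^-2, so T₂ = 101.8 K.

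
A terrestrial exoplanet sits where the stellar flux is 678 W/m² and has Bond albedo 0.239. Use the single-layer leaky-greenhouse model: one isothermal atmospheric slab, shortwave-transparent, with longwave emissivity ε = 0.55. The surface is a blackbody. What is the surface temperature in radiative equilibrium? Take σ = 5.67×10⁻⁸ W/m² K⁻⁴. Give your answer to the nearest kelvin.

At the top of the atmosphere, σT_e⁴ = S(1−α)/4 = 129.0 W/m², giving T_e = 218.4 K.
For a single slab of emissivity ε, T_s⁴ = 2T_e⁴/(2−ε); thus T_s = 218.4·(1.379)^(1/4) = 236.7 K.

237 K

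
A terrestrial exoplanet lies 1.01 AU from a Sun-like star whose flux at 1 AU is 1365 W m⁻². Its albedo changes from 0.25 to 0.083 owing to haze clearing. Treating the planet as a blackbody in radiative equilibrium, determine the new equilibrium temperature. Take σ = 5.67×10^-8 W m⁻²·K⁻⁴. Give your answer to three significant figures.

Flux at the orbit: S = 1365/(1.01)² = 1338 W m⁻².
T₂ = [S(1−α₂)/(4σ)]^(1/4) = [1338·0.917/(4σ)]^(1/4) = 271.2 K.

271 K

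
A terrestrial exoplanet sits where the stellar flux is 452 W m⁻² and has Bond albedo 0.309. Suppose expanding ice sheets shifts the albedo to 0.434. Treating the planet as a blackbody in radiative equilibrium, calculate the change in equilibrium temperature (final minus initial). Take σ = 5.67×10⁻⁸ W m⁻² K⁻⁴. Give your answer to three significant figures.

Initial: T₁ = [S(1−0.309)/(4σ)]^(1/4) = 192.6 K.
After:  T₂ = [452.0·0.566/(4σ)]^(1/4) = 183.3 K.
Change: 183.3 − 192.6 = -9.374 K.

-9.37 K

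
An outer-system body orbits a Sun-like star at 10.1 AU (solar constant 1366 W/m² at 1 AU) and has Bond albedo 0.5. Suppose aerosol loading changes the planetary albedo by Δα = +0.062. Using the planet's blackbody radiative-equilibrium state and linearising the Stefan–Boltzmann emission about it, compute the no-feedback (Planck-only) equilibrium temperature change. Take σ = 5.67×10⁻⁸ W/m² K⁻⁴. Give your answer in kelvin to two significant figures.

-2.3 kelvin

Flux at the orbit: S = 1366/(10.1)² = 13.39 W/m².
Reference equilibrium: T_e = [S(1−α)/(4σ)]^(1/4) = 73.71 K.
The change in absorbed flux is Δ[S(1−α)/4] = −SΔα/4 = -0.2076 W/m².
The Planck feedback parameter is 4σT_e³ = 0.09083 W/m²/K.
Hence the no-feedback warming is ΔF/(4σT_e³) = -2.29 K.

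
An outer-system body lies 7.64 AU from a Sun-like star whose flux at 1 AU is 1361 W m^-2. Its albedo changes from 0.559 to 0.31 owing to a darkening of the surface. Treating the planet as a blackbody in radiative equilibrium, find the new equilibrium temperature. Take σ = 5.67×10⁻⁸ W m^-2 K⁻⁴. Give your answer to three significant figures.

91.8 K

Irradiance scales as 1/d², so S = 1361 W m^-2 × (1/7.64)² = 23.32 W m^-2.
With the new albedo, S(1−α₂)/4 = 4.022 W m^-2, so T₂ = 91.77 K.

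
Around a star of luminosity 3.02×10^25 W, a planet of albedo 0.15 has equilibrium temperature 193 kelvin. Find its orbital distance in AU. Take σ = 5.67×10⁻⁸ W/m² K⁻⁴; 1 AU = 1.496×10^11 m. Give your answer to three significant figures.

The flux needed for this T is 4σT⁴/(1−0.15) = 370.2 W/m².
S = L/(4πd²) → d = √(L/4πS) = √(3.02×10^25/(4π·370.2)) = 8.057×10^10 m = 0.5386 AU.

0.539 AU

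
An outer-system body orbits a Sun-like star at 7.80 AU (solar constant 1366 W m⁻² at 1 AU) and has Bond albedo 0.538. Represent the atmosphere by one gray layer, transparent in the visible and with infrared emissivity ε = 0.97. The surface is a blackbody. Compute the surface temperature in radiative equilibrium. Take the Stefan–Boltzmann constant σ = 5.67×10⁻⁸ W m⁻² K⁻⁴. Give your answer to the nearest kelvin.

97 kelvin

Irradiance scales as 1/d², so S = 1366 W m⁻² × (1/7.80)² = 22.45 W m⁻².
Effective emission temperature (TOA balance): σT_e⁴ = S(1−α)/4 = 2.593 W m⁻² → T_e = 82.24 K.
The surface balance (absorbed SW + ε·downward IR = σT_s⁴) with T_a⁴ = T_s⁴/2 reduces to T_s = T_e·[2/(2−ε)]^¼ = 97.08 K.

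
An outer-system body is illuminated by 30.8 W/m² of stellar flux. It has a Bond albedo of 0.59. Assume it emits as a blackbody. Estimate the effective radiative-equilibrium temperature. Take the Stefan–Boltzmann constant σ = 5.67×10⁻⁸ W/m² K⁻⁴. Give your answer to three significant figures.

The planet absorbs (1−α)S over its disc πR² and re-emits over 4πR², so the mean absorbed flux is (1−0.59)·30.80/4 = 3.157 W/m².
Balancing against σT⁴: T = (3.157/5.67×10⁻⁸)^(1/4) = 86.38 K.

86.4 kelvin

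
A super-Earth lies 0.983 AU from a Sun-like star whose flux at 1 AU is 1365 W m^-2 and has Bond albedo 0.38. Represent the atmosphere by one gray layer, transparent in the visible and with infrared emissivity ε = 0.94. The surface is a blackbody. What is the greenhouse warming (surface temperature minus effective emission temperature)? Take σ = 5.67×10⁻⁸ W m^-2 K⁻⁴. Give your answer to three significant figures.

42.9 kelvin

By the inverse-square law, S = 1365/0.983² = 1413 W m^-2.
Effective emission temperature (TOA balance): σT_e⁴ = S(1−α)/4 = 219.0 W m^-2 → T_e = 249.3 K.
The surface balance (absorbed SW + ε·downward IR = σT_s⁴) with T_a⁴ = T_s⁴/2 reduces to T_s = T_e·[2/(2−ε)]^¼ = 292.2 K.
The atmosphere warms the surface by 42.88 K.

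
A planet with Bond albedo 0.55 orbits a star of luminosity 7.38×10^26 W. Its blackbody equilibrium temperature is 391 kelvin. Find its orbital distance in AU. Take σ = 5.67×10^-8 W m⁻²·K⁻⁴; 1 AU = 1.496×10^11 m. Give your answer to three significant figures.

Energy balance gives S = 4σT⁴/(1−α) = 11780 W m⁻².
S = L/(4πd²) → d = √(L/4πS) = √(7.38×10^26/(4π·11780)) = 7.061×10^10 m = 0.4720 AU.

0.472 AU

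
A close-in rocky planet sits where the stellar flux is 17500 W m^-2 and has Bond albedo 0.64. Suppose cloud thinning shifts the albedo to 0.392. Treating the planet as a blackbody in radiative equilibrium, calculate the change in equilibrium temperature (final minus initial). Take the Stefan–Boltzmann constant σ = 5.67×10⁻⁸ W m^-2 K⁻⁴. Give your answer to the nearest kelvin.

57 kelvin

Initial: T₁ = [S(1−0.64)/(4σ)]^(1/4) = 408.2 K.
After:  T₂ = [17500·0.608/(4σ)]^(1/4) = 465.4 K.
Change: 465.4 − 408.2 = 57.15 K.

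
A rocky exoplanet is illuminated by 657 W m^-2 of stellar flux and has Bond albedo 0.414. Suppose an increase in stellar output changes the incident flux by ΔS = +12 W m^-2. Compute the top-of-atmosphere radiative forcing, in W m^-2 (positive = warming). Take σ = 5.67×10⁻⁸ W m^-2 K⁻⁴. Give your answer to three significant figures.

TOA radiative forcing: ΔF = (1−α)ΔS/4 = 0.586·(+12)/4 = 1.758 W m^-2.

1.76 W m^-2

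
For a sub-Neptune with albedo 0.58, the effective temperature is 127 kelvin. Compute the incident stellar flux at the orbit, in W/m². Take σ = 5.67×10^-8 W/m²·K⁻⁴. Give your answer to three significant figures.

Invert the energy balance for S: S = 4σT⁴/(1−α).
σT⁴ = 5.67×10⁻⁸·(127)⁴ = 14.75 W/m².
S = 4·14.75/0.42 = 140.5 W/m².

140 W/m²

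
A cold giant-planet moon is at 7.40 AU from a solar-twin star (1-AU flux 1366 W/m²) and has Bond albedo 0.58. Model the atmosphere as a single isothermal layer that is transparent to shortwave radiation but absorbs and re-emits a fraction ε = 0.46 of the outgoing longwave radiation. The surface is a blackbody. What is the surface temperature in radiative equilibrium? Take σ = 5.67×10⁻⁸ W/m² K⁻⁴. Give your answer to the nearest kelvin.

88 K

Irradiance scales as 1/d², so S = 1366 W/m² × (1/7.40)² = 24.95 W/m².
Effective emission temperature (TOA balance): σT_e⁴ = S(1−α)/4 = 2.619 W/m² → T_e = 82.44 K.
For a single slab of emissivity ε, T_s⁴ = 2T_e⁴/(2−ε); thus T_s = 82.44·(1.299)^(1/4) = 88.01 K.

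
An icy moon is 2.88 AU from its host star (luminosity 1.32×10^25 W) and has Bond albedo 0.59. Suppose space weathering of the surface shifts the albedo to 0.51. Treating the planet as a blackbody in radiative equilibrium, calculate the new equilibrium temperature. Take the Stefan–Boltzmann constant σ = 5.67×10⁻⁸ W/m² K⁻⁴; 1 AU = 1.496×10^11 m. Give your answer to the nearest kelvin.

59 kelvin

Orbital distance: d = 2.88 AU = 4.308×10^11 m.
Flux at the orbit: S = L/(4πd²) = 1.32×10^25/(4π·(4.31×10^11)²) = 5.659 W/m².
New equilibrium: T₂ = [(1−0.51)·5.659/(4σ)]^(1/4) = 59.13 K.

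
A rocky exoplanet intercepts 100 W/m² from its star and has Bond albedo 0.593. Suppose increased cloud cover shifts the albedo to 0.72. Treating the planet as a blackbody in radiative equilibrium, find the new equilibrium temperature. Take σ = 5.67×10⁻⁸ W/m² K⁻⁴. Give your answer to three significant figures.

With the new albedo, S(1−α₂)/4 = 7.000 W/m², so T₂ = 105.4 K.

105 K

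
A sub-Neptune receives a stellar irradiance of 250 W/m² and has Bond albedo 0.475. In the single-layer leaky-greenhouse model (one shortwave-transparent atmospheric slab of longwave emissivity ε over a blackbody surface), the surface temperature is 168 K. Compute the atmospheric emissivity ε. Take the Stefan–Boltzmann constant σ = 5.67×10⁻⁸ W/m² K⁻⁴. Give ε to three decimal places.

0.547

TOA balance gives T_e = 155.1 K.
T_s⁴ = T_e⁴·2/(2−ε) → ε = 2 − 2(T_e/T_s)⁴ = 2 − 2·(155.1/168)⁴ = 0.5471.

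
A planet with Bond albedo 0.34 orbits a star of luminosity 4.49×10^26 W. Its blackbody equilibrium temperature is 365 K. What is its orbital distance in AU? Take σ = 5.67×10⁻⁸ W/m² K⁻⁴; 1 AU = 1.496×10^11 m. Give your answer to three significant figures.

0.512 AU

Energy balance gives S = 4σT⁴/(1−α) = 6099 W/m².
From L = 4πd²S, d = √(4.49×10^26/(4π·6099)) = 7.654×10^10 m = 0.5116 AU.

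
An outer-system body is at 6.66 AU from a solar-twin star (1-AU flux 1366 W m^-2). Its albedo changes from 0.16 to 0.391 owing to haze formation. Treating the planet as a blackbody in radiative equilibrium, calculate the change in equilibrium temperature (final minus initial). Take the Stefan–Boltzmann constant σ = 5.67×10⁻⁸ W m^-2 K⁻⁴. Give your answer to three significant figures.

-7.98 K

Flux at the orbit: S = 1366/(6.66)² = 30.80 W m^-2.
Before: T₁ = [30.80·0.84/(4σ)]^(1/4) = 103.3 K.
After:  T₂ = [30.80·0.609/(4σ)]^(1/4) = 95.36 K.
Change: 95.36 − 103.3 = -7.983 K.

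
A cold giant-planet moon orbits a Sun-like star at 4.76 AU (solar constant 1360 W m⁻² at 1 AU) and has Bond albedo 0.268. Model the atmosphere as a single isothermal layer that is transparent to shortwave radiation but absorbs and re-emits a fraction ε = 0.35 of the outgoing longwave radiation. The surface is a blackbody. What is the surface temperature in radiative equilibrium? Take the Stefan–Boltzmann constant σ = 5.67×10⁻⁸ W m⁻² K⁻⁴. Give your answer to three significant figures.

By the inverse-square law, S = 1360/4.76² = 60.02 W m⁻².
At the top of the atmosphere, σT_e⁴ = S(1−α)/4 = 10.98 W m⁻², giving T_e = 118.0 K.
Surface balance with a leaky layer gives σT_s⁴ = σT_e⁴·2/(2−ε), so T_s = T_e·[2/(2−0.35)]^(1/4) = 123.8 K.

124 K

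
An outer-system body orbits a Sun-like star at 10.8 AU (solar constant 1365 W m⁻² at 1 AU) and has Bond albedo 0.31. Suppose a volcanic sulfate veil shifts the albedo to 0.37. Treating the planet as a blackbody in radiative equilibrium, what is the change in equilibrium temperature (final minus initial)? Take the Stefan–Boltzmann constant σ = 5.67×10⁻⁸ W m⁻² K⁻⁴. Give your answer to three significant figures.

Flux at the orbit: S = 1365/(10.8)² = 11.70 W m⁻².
With α = 0.31, T₁ = 77.25 K.
Final:   T₂ = [S(1−0.37)/(4σ)]^(1/4) = 75.51 K.
Change: 75.51 − 77.25 = -1.737 K.

-1.74 K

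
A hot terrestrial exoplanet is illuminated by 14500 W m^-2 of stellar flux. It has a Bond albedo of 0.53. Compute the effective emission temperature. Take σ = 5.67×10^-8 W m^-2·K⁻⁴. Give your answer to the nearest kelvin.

416 K

Averaging over the sphere, the absorbed flux is S(1−α)/4 = 1704 W m^-2.
Set σT⁴ = 1704 → T = (1704/σ)^(1/4) = 416.3 K.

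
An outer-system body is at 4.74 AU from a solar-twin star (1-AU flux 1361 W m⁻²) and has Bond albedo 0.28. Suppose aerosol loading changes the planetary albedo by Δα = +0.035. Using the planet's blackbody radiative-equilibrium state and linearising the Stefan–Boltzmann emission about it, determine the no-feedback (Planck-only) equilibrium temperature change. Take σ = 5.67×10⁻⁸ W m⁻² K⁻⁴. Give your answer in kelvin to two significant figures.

Irradiance scales as 1/d², so S = 1361 W m⁻² × (1/4.74)² = 60.58 W m⁻².
Reference equilibrium: T_e = [S(1−α)/(4σ)]^(1/4) = 117.8 K.
The change in absorbed flux is Δ[S(1−α)/4] = −SΔα/4 = -0.5300 W m⁻².
Planck response: λ_P = 4σT_e³ = 4·5.67×10⁻⁸·(117.8)³ = 0.3704 W m⁻²/K.
ΔT₀ = ΔF/λ_P = -0.5300/0.3704 = -1.43 K.

-1.4 K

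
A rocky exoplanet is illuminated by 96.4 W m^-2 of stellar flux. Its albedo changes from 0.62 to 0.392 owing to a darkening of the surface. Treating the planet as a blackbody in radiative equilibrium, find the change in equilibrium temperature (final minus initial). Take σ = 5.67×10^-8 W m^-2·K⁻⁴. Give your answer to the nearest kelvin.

Initial: T₁ = [S(1−0.62)/(4σ)]^(1/4) = 112.7 K.
With α = 0.392, T₂ = 126.8 K.
Change: 126.8 − 112.7 = 14.06 K.

14 kelvin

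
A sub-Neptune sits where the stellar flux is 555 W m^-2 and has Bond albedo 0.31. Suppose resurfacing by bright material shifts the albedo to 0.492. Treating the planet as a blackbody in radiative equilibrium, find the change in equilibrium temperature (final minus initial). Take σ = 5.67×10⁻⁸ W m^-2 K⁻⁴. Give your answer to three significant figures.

-14.9 K

Before: T₁ = [555.0·0.69/(4σ)]^(1/4) = 202.7 K.
After:  T₂ = [555.0·0.508/(4σ)]^(1/4) = 187.8 K.
Change: 187.8 − 202.7 = -14.94 K.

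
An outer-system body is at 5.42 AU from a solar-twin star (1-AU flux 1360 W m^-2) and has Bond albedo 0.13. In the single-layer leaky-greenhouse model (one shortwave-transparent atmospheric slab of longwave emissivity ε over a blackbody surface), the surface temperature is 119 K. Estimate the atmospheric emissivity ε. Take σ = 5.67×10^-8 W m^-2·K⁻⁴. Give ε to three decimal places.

Irradiance scales as 1/d², so S = 1360 W m^-2 × (1/5.42)² = 46.30 W m^-2.
TOA balance gives T_e = 115.4 K.
Since (2−ε)/2 = (T_e/T_s)⁴ = 0.8856, ε = 0.2288.

0.229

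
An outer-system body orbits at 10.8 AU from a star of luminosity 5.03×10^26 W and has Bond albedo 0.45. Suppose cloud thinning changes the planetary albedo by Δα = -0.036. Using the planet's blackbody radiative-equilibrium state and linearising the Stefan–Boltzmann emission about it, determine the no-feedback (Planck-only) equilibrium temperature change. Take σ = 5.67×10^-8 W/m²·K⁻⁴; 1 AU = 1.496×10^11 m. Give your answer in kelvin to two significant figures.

1.3 K

d = 10.8 × 1.496×10^11 m = 1.616×10^12 m.
Flux at the orbit: S = L/(4πd²) = 5.03×10^26/(4π·(1.62×10^12)²) = 15.33 W/m².
Unperturbed T_e = [15.33·(1−0.45)/(4σ)]^¼ = 78.09 K.
ΔF = −(S/4)Δα = −(15.33/4)×(-0.036) = 0.1380 W/m².
Linearising σT⁴ gives d(σT⁴)/dT = 4σT_e³ = 0.1080 W/m² per K.
So ΔT₀ = 0.1380/0.1080 = 1.28 K.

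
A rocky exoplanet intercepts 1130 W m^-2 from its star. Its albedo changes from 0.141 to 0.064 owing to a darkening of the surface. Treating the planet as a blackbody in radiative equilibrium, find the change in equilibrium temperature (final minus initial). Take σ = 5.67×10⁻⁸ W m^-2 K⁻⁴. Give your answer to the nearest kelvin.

With α = 0.141, T₁ = 255.8 K.
Final:   T₂ = [S(1−0.064)/(4σ)]^(1/4) = 261.3 K.
ΔT = T₂ − T₁ = 5.549 K.

6 K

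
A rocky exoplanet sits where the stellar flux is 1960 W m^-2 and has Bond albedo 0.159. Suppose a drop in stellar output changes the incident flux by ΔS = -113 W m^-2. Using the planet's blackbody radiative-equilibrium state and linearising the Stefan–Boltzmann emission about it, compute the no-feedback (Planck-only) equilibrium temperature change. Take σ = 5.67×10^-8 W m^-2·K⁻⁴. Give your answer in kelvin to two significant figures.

-4.2 K

Unperturbed T_e = [1960·(1−0.159)/(4σ)]^¼ = 292.0 K.
TOA radiative forcing: ΔF = (1−α)ΔS/4 = 0.841·(-113)/4 = -23.76 W m^-2.
Linearising σT⁴ gives d(σT⁴)/dT = 4σT_e³ = 5.645 W m^-2 per K.
So ΔT₀ = -23.76/5.645 = -4.21 K.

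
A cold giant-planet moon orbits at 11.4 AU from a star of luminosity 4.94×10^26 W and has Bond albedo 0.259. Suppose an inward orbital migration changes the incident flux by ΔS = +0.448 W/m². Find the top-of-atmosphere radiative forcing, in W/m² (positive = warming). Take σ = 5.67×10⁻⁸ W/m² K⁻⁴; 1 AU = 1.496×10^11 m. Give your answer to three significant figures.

Orbital distance: d = 11.4 AU = 1.705×10^12 m.
Flux at the orbit: S = L/(4πd²) = 4.94×10^26/(4π·(1.71×10^12)²) = 13.52 W/m².
TOA radiative forcing: ΔF = (1−α)ΔS/4 = 0.741·(+0.448)/4 = 0.08299 W/m².

0.0830 W/m²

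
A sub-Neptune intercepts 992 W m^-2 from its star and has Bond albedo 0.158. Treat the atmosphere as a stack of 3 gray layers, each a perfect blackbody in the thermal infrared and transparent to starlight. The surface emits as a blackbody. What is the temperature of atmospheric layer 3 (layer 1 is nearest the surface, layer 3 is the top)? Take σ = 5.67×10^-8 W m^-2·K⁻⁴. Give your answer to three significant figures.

Top-of-atmosphere balance: σT_e⁴ = S(1−α)/4 = 208.8 W m^-2 → T_e = 246.3 K.
The net upward flux σT_e⁴ is constant between every pair of levels, so T_k⁴ = (N+1−k)T_e⁴.
With k = 3: T_3 = (3+1−3)^¼·246.3 K = 246.3 K.

246 K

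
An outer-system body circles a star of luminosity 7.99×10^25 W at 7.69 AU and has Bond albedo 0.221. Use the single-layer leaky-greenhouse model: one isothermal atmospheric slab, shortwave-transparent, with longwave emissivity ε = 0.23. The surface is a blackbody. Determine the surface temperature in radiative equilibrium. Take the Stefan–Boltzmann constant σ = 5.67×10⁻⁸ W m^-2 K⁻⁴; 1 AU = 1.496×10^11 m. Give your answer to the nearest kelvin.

66 K

d = 7.69 × 1.496×10^11 m = 1.150×10^12 m.
S = L/(4πd²) = 4.804 W m^-2.
The planet radiates to space at T_e = [S(1−α)/(4σ)]^(1/4) = 63.74 K.
Surface balance with a leaky layer gives σT_s⁴ = σT_e⁴·2/(2−ε), so T_s = T_e·[2/(2−0.23)]^(1/4) = 65.71 K.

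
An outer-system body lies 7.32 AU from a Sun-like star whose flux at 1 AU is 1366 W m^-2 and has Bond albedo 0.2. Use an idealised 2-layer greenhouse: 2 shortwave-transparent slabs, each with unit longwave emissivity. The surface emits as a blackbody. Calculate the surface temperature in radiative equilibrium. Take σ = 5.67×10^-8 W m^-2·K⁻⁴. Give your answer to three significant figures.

128 kelvin

Flux at the orbit: S = 1366/(7.32)² = 25.49 W m^-2.
The effective emission temperature is T_e = [S(1−α)/(4σ)]^¼ = 97.38 K.
Layer-by-layer balance gives σT_s⁴ = (N+1)σT_e⁴, so T_s = 3^¼·97.38 = 128.2 K.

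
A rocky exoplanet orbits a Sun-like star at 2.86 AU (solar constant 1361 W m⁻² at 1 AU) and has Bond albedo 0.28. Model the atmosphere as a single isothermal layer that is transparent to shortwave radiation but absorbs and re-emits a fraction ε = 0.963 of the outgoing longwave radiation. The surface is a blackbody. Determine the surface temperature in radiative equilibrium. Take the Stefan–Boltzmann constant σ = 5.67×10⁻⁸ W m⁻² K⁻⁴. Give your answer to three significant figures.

179 K

Flux at the orbit: S = 1361/(2.86)² = 166.4 W m⁻².
The planet radiates to space at T_e = [S(1−α)/(4σ)]^(1/4) = 151.6 K.
For a single slab of emissivity ε, T_s⁴ = 2T_e⁴/(2−ε); thus T_s = 151.6·(1.929)^(1/4) = 178.7 K.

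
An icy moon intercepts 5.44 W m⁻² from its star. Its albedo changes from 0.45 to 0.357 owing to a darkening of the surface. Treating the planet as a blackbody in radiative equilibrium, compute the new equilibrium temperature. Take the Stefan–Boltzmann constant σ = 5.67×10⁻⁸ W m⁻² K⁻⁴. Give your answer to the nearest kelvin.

63 K

New equilibrium: T₂ = [(1−0.357)·5.440/(4σ)]^(1/4) = 62.67 K.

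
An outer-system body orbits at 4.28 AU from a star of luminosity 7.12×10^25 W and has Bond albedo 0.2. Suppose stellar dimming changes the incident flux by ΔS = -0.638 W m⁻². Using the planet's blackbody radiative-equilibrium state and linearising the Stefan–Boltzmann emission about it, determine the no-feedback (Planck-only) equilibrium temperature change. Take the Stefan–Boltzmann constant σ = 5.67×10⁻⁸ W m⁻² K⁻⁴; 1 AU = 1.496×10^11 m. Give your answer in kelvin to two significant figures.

d = 4.28 × 1.496×10^11 m = 6.403×10^11 m.
S = L/(4πd²) = 13.82 W m⁻².
Reference equilibrium: T_e = [S(1−α)/(4σ)]^(1/4) = 83.56 K.
Only a fraction (1−α) is absorbed and it's spread over 4πR², so ΔF = (1−α)ΔS/4 = -0.1276 W m⁻².
Planck response: λ_P = 4σT_e³ = 4·5.67×10⁻⁸·(83.56)³ = 0.1323 W m⁻²/K.
ΔT₀ = ΔF/λ_P = -0.1276/0.1323 = -0.964 K.

-0.96 K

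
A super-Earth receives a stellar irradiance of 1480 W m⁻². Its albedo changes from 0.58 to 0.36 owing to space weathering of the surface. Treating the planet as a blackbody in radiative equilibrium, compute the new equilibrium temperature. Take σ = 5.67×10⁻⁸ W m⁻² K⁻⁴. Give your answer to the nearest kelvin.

With the new albedo, S(1−α₂)/4 = 236.8 W m⁻², so T₂ = 254.2 K.

254 K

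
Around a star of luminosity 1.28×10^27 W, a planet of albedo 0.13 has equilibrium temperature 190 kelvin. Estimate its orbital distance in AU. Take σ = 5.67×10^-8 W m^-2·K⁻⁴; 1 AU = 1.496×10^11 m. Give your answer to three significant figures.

3.66 AU

The flux needed for this T is 4σT⁴/(1−0.13) = 339.7 W m^-2.
S = L/(4πd²) → d = √(L/4πS) = √(1.28×10^27/(4π·339.7)) = 5.476×10^11 m = 3.660 AU.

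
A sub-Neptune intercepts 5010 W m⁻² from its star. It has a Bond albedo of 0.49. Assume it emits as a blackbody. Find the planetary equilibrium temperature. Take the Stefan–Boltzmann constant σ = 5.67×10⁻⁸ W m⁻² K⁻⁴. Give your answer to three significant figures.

326 K

Averaging over the sphere, the absorbed flux is S(1−α)/4 = 638.8 W m⁻².
In equilibrium σT⁴ equals this, so T = 325.8 K.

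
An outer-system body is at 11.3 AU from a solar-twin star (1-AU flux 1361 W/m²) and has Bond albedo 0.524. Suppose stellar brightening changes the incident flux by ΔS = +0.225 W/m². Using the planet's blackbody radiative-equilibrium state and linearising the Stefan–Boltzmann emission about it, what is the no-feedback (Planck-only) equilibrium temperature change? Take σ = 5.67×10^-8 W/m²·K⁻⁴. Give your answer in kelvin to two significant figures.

By the inverse-square law, S = 1361/11.3² = 10.66 W/m².
Unperturbed T_e = [10.66·(1−0.524)/(4σ)]^¼ = 68.77 K.
TOA radiative forcing: ΔF = (1−α)ΔS/4 = 0.476·(+0.225)/4 = 0.02678 W/m².
Planck response: λ_P = 4σT_e³ = 4·5.67×10⁻⁸·(68.77)³ = 0.07377 W/m²/K.
ΔT₀ = ΔF/λ_P = 0.02678/0.07377 = 0.363 K.

0.36 K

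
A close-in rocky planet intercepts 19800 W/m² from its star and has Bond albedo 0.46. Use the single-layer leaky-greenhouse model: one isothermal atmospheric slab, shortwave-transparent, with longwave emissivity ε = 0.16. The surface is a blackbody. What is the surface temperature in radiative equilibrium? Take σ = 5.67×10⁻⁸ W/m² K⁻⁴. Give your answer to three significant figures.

The planet radiates to space at T_e = [S(1−α)/(4σ)]^(1/4) = 466.0 K.
Surface balance with a leaky layer gives σT_s⁴ = σT_e⁴·2/(2−ε), so T_s = T_e·[2/(2−0.16)]^(1/4) = 475.8 K.

476 K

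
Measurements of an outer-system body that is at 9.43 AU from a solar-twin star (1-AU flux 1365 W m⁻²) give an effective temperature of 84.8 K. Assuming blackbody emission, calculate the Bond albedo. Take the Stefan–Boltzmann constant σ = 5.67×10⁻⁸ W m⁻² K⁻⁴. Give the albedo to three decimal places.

0.236

Irradiance scales as 1/d², so S = 1365 W m⁻² × (1/9.43)² = 15.35 W m⁻².
Rearranging the radiative balance, α = 1 − 4σT⁴/S.
4σT⁴ = 4·5.67×10⁻⁸·(84.8)⁴ = 11.73 W m⁻².
1−α = 11.73/15.35 = 0.7640, so α = 0.2360.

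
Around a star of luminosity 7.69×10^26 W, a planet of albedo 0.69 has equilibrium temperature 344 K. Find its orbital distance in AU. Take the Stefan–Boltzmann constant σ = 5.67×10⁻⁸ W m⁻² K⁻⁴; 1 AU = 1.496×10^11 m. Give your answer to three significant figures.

The flux needed for this T is 4σT⁴/(1−0.69) = 10250 W m⁻².
From L = 4πd²S, d = √(7.69×10^26/(4π·10250)) = 7.729×10^10 m = 0.5166 AU.

0.517 AU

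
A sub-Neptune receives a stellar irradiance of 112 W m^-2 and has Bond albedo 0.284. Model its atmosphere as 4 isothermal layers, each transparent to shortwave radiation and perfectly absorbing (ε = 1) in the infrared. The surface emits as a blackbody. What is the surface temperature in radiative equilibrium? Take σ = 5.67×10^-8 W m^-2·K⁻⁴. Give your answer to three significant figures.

205 K

OLR = S(1−α)/4 = 20.05 W m^-2; the top layer radiates at T_e = 137.1 K.
For an N-layer opaque stack, T_s⁴ = (N+1)T_e⁴, hence T_s = (5)^(1/4)×137.1 K = 205.1 K.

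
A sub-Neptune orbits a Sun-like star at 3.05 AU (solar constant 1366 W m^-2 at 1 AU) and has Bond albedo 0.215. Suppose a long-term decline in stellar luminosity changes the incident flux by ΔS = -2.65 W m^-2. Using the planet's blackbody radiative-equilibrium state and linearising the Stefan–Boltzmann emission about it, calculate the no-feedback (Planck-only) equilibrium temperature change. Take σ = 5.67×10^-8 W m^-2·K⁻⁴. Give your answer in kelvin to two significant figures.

By the inverse-square law, S = 1366/3.05² = 146.8 W m^-2.
Reference equilibrium: T_e = [S(1−α)/(4σ)]^(1/4) = 150.1 K.
TOA radiative forcing: ΔF = (1−α)ΔS/4 = 0.785·(-2.65)/4 = -0.5201 W m^-2.
Planck response: λ_P = 4σT_e³ = 4·5.67×10⁻⁸·(150.1)³ = 0.7677 W m^-2/K.
ΔT₀ = ΔF/λ_P = -0.5201/0.7677 = -0.677 K.

-0.68 kelvin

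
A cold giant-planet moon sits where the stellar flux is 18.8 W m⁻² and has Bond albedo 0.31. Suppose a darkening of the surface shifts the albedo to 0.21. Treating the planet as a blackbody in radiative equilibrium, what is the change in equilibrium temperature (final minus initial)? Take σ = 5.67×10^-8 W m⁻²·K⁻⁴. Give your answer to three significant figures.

Before: T₁ = [18.80·0.69/(4σ)]^(1/4) = 86.96 K.
Final:   T₂ = [S(1−0.21)/(4σ)]^(1/4) = 89.96 K.
Change: 89.96 − 86.96 = 2.993 K.

2.99 kelvin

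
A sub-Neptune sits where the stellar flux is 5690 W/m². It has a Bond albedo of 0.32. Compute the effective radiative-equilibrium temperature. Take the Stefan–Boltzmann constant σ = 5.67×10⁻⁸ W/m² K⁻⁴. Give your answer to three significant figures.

361 K

Averaging over the sphere, the absorbed flux is S(1−α)/4 = 967.3 W/m².
Set σT⁴ = 967.3 → T = (967.3/σ)^(1/4) = 361.4 K.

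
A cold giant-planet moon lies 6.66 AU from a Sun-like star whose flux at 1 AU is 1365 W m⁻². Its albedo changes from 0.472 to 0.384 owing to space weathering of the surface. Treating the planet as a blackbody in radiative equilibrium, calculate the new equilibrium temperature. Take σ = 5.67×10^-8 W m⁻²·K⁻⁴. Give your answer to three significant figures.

Irradiance scales as 1/d², so S = 1365 W m⁻² × (1/6.66)² = 30.77 W m⁻².
With the new albedo, S(1−α₂)/4 = 4.739 W m⁻², so T₂ = 95.62 K.

95.6 K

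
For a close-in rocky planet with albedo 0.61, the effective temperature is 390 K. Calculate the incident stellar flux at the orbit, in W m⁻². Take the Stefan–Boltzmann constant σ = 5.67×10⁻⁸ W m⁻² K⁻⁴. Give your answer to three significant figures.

Invert the energy balance for S: S = 4σT⁴/(1−α).
The emitted flux is σT⁴ = 1312 W m⁻².
S = 4·1312/0.39 = 13450 W m⁻².

13500 W m⁻²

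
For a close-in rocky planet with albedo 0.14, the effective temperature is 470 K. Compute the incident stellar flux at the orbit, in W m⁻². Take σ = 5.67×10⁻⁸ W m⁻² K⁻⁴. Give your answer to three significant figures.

12900 W m⁻²

From S(1−α)/4 = σT⁴: S = 4σT⁴/(1−α).
σT⁴ = 5.67×10⁻⁸·(470)⁴ = 2767 W m⁻².
S = 4·2767/0.86 = 12870 W m⁻².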